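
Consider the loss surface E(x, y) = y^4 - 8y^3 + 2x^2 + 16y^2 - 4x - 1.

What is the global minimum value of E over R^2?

-3

E(x,y) separates as P(x) + Q(y) − 1, so its minimum is min P + min Q − 1.
P'(x) = 4x - 4 vanishes at x ∈ {1}; Q'(y) = 4y(y - 4)(y - 2) vanishes at y ∈ {0, 2, 4}.
Local minima of P (where P''>0): P(1)=-2. Local minima of Q: Q(0)=0, Q(4)=0.
So the global minimum of E is P(1) + Q(0) − 1 = -2 + 0 − 1 = -3, attained at (1, 0).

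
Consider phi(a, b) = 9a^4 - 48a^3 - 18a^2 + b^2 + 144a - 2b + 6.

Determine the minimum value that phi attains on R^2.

phi(a,b) separates as P(a) + Q(b) + 6, so its minimum is min P + min Q + 6.
P'(a) = 36(a - 4)(a - 1)(a + 1) vanishes at a ∈ {-1, 1, 4}; Q'(b) = 2b - 2 vanishes at b ∈ {1}.
Local minima of P (where P''>0): P(-1)=-105, P(4)=-480. Local minima of Q: Q(1)=-1.
So the global minimum of phi is P(4) + Q(1) + 6 = -480 − 1 + 6 = -475, attained at (4, 1).

-475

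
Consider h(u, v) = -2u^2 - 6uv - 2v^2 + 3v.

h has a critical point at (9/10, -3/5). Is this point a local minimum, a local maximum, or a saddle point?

The Hessian of h is constant: H = [[-4, -6], [-6, -4]].
det(H) = (-4)·(-4) − (-6)² = -20.
Since det(H) < 0, H is indefinite and the critical point is a saddle point.

saddle point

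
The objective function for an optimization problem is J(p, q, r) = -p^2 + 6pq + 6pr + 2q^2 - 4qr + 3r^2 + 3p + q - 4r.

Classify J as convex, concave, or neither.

neither

J is quadratic, so its Hessian is the constant matrix H = [[-2, 6, 6], [6, 4, -4], [6, -4, 6]].
Leading principal minors: -2, -44, -664.
Neither pattern holds ⇒ H is indefinite ⇒ neither convex nor concave.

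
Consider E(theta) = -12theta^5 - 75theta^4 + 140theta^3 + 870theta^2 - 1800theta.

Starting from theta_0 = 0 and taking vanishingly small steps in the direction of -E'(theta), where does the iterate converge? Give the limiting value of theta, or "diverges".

E'(theta) = -60(theta - 2)(theta - 1)(theta + 3)(theta + 5), so E'(0) = -1800.
Gradient descent moves in the -E' direction, i.e. theta is increasing.
The nearest critical point in that direction is theta = 1, where E'' = 1440 > 0 (a local minimum). The iterate converges there.

1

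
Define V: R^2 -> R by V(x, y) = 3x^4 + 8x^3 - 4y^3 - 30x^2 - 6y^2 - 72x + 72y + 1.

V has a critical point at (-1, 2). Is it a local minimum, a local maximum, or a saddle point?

The mixed partial ∂²V/∂x∂y is 0, so the Hessian at any point is diag(V_xx, V_yy) = diag(12(3x^2 + 4x - 5), -12(2y + 1)).
At (-1, 2): H = diag(-72, -60).
Both eigenvalues are negative, so H is negative definite: a local maximum.

local maximum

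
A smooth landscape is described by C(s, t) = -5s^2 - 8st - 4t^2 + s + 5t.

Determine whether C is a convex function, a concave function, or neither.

C is quadratic, so its Hessian is the constant matrix H = [[-10, -8], [-8, -8]].
det(H) = 16, tr(H) = -18.
det(H) > 0 and tr(H) < 0, so H is negative definite everywhere: concave.

concave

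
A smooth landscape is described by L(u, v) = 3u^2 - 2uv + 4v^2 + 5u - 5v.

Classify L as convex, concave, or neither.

convex

L is quadratic, so its Hessian is the constant matrix H = [[6, -2], [-2, 8]].
det(H) = 44, tr(H) = 14.
det(H) > 0 and tr(H) > 0, so H is positive definite everywhere: convex.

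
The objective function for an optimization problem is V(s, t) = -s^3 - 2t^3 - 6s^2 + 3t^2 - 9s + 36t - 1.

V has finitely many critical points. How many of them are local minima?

V separates as a function of s plus a function of t, so ∇V=0 decouples.
∂V/∂s = -3(s + 1)(s + 3) = 0 at s ∈ {-3, -1}; ∂V/∂t = -6(t - 3)(t + 2) = 0 at t ∈ {-2, 3}.
The Hessian is diagonal: diag(V_ss, V_tt). Second derivatives: V_ss(-3)=6, V_ss(-1)=-6; V_tt(-2)=30, V_tt(3)=-30.
Local minima occur where both diagonal entries positive: (-3, -2). Count: 1.

1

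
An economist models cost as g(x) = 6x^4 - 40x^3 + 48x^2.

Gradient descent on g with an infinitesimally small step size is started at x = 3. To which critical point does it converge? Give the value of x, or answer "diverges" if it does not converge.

g'(x) = 24x(x - 4)(x - 1), so g'(3) = -144.
Gradient descent moves in the -g' direction, i.e. x is increasing.
The nearest critical point in that direction is x = 4, where g'' = 288 > 0 (a local minimum). The iterate converges there.

4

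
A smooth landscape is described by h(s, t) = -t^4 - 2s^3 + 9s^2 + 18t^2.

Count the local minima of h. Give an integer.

h separates as a function of s plus a function of t, so ∇h=0 decouples.
∂h/∂s = -6s(s - 3) = 0 at s ∈ {0, 3}; ∂h/∂t = -4t(t - 3)(t + 3) = 0 at t ∈ {-3, 0, 3}.
The Hessian is diagonal: diag(h_ss, h_tt). Second derivatives: h_ss(0)=18, h_ss(3)=-18; h_tt(-3)=-72, h_tt(0)=36, h_tt(3)=-72.
Local minima occur where both diagonal entries positive: (0, 0). Count: 1.

1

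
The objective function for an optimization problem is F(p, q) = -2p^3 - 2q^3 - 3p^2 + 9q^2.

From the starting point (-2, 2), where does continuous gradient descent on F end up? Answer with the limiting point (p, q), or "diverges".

F is separable, so gradient descent decouples: p follows -∂F/∂p, q follows -∂F/∂q.
∂F/∂p = -6p(p + 1); at p=-2 this is -12, so p increases.
∂F/∂q = -6q(q - 3); at q=2 this is 12, so q decreases.
p converges to its nearest critical value -1 (a local min of the p-part); q converges to 0. The iterate converges to (-1, 0).

(-1, 0)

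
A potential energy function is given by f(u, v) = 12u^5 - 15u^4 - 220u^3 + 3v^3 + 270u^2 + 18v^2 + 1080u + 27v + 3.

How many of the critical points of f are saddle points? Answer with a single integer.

f separates as a function of u plus a function of v, so ∇f=0 decouples.
∂f/∂u = 60(u - 3)(u - 2)(u + 1)(u + 3) = 0 at u ∈ {-3, -1, 2, 3}; ∂f/∂v = 9(v + 1)(v + 3) = 0 at v ∈ {-3, -1}.
The Hessian is diagonal: diag(f_uu, f_vv). Second derivatives: f_uu(-3)=-3600, f_uu(-1)=1440, f_uu(2)=-900, f_uu(3)=1440; f_vv(-3)=-18, f_vv(-1)=18.
Saddle points occur where the two diagonal entries have opposite signs: (-3, -1), (-1, -3), (2, -1), (3, -3). Count: 4.

4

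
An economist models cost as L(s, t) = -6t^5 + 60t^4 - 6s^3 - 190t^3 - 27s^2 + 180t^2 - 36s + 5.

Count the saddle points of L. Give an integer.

4

L separates as a function of s plus a function of t, so ∇L=0 decouples.
∂L/∂s = -18(s + 1)(s + 2) = 0 at s ∈ {-2, -1}; ∂L/∂t = -30t(t - 4)(t - 3)(t - 1) = 0 at t ∈ {0, 1, 3, 4}.
The Hessian is diagonal: diag(L_ss, L_tt). Second derivatives: L_ss(-2)=18, L_ss(-1)=-18; L_tt(0)=360, L_tt(1)=-180, L_tt(3)=180, L_tt(4)=-360.
Saddle points occur where the two diagonal entries have opposite signs: (-2, 1), (-2, 4), (-1, 0), (-1, 3). Count: 4.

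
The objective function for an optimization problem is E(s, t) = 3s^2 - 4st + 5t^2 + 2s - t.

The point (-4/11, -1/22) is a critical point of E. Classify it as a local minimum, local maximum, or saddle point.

local minimum

The Hessian of E is constant: H = [[6, -4], [-4, 10]].
det(H) = 6·10 − (-4)² = 44.
det(H) > 0 and tr(H) = 16 > 0, so H is positive definite and the point is a local minimum.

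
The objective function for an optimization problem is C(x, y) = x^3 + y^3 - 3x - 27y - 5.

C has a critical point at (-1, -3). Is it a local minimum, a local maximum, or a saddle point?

The mixed partial ∂²C/∂x∂y is 0, so the Hessian at any point is diag(C_xx, C_yy) = diag(6x, 6y).
At (-1, -3): H = diag(-6, -18).
Both eigenvalues are negative, so H is negative definite: a local maximum.

local maximum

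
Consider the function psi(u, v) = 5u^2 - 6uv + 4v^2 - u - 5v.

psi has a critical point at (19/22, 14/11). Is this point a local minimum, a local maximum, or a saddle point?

The Hessian of psi is constant: H = [[10, -6], [-6, 8]].
det(H) = 10·8 − (-6)² = 44.
det(H) > 0 and tr(H) = 18 > 0, so H is positive definite and the point is a local minimum.

local minimum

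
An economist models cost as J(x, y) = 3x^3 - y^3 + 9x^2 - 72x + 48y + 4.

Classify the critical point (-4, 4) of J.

The mixed partial ∂²J/∂x∂y is 0, so the Hessian at any point is diag(J_xx, J_yy) = diag(18(x + 1), -6y).
At (-4, 4): H = diag(-54, -24).
Both eigenvalues are negative, so H is negative definite: a local maximum.

local maximum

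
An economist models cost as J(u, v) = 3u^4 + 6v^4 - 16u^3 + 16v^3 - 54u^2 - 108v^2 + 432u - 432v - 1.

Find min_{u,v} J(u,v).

-2458

J(u,v) separates as P(u) + Q(v) − 1, so its minimum is min P + min Q − 1.
P'(u) = 12(u - 4)(u - 3)(u + 3) vanishes at u ∈ {-3, 3, 4}; Q'(v) = 24(v - 3)(v + 2)(v + 3) vanishes at v ∈ {-3, -2, 3}.
Local minima of P (where P''>0): P(-3)=-1107, P(4)=608. Local minima of Q: Q(-3)=378, Q(3)=-1350.
So the global minimum of J is P(-3) + Q(3) − 1 = -1107 − 1350 − 1 = -2458, attained at (-3, 3).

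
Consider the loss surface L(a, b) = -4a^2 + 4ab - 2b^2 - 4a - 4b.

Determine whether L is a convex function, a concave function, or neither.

concave

L is quadratic, so its Hessian is the constant matrix H = [[-8, 4], [4, -4]].
det(H) = 16, tr(H) = -12.
det(H) > 0 and tr(H) < 0, so H is negative definite everywhere: concave.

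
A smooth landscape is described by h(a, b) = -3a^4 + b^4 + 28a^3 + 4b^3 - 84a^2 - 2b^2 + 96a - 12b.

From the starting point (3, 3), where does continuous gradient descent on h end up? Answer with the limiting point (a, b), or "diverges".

h is separable, so gradient descent decouples: a follows -∂h/∂a, b follows -∂h/∂b.
∂h/∂a = -12(a - 4)(a - 2)(a - 1); at a=3 this is 24, so a decreases.
∂h/∂b = 4(b - 1)(b + 1)(b + 3); at b=3 this is 192, so b decreases.
a converges to its nearest critical value 2 (a local min of the a-part); b converges to 1. The iterate converges to (2, 1).

(2, 1)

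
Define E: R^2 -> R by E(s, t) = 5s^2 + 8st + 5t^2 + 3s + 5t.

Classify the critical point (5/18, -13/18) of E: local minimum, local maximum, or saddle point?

The Hessian of E is constant: H = [[10, 8], [8, 10]].
det(H) = 10·10 − 8² = 36.
det(H) > 0 and tr(H) = 20 > 0, so H is positive definite and the point is a local minimum.

local minimum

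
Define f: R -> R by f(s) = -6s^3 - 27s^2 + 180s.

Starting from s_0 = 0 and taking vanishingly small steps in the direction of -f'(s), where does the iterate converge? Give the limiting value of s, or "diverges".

-5

f'(s) = -18(s - 2)(s + 5), so f'(0) = 180.
Gradient descent moves in the -f' direction, i.e. s is decreasing.
The nearest critical point in that direction is s = -5, where f'' = 126 > 0 (a local minimum). The iterate converges there.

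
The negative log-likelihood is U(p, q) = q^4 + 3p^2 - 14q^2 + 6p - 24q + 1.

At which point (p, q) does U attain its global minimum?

(-1, 3)

U(p,q) separates as A(p) + B(q) + 1, so its minimum is min A + min B + 1.
A'(p) = 6p + 6 vanishes at p ∈ {-1}; B'(q) = 4(q - 3)(q + 1)(q + 2) vanishes at q ∈ {-2, -1, 3}.
Local minima of A (where A''>0): A(-1)=-3. Local minima of B: B(-2)=8, B(3)=-117.
So the global minimum of U is A(-1) + B(3) + 1 = -3 − 117 + 1 = -119, attained at (-1, 3).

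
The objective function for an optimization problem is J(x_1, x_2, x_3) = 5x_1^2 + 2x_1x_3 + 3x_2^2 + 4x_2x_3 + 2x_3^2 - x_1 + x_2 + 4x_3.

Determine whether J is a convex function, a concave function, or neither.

convex

J is quadratic, so its Hessian is the constant matrix H = [[10, 0, 2], [0, 6, 4], [2, 4, 4]].
Leading principal minors: 10, 60, 56.
All positive ⇒ H ≻ 0 ⇒ convex.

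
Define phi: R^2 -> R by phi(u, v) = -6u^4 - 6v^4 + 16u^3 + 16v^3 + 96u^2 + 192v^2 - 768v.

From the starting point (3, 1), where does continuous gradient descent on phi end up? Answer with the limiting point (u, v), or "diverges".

phi is separable, so gradient descent decouples: u follows -∂phi/∂u, v follows -∂phi/∂v.
∂phi/∂u = -24u(u - 4)(u + 2); at u=3 this is 360, so u decreases.
∂phi/∂v = -24(v - 4)(v - 2)(v + 4); at v=1 this is -360, so v increases.
u converges to its nearest critical value 0 (a local min of the u-part); v converges to 2. The iterate converges to (0, 2).

(0, 2)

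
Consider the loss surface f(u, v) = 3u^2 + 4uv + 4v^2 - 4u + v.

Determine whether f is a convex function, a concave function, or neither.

f is quadratic, so its Hessian is the constant matrix H = [[6, 4], [4, 8]].
det(H) = 32, tr(H) = 14.
det(H) > 0 and tr(H) > 0, so H is positive definite everywhere: convex.

convex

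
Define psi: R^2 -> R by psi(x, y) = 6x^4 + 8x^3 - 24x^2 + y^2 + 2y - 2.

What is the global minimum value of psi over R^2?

-67

psi(x,y) separates as P(x) + Q(y) − 2, so its minimum is min P + min Q − 2.
P'(x) = 24x(x - 1)(x + 2) vanishes at x ∈ {-2, 0, 1}; Q'(y) = 2y + 2 vanishes at y ∈ {-1}.
Local minima of P (where P''>0): P(-2)=-64, P(1)=-10. Local minima of Q: Q(-1)=-1.
So the global minimum of psi is P(-2) + Q(-1) − 2 = -64 − 1 − 2 = -67, attained at (-2, -1).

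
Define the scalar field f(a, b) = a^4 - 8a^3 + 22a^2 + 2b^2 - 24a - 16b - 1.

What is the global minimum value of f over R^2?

f(a,b) separates as P(a) + Q(b) − 1, so its minimum is min P + min Q − 1.
P'(a) = 4(a - 3)(a - 2)(a - 1) vanishes at a ∈ {1, 2, 3}; Q'(b) = 4b - 16 vanishes at b ∈ {4}.
Local minima of P (where P''>0): P(1)=-9, P(3)=-9. Local minima of Q: Q(4)=-32.
So the global minimum of f is P(1) + Q(4) − 1 = -9 − 32 − 1 = -42, attained at (1, 4).

-42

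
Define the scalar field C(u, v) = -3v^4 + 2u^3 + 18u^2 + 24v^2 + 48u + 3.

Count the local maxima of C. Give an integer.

2

C separates as a function of u plus a function of v, so ∇C=0 decouples.
∂C/∂u = 6(u + 2)(u + 4) = 0 at u ∈ {-4, -2}; ∂C/∂v = -12v(v - 2)(v + 2) = 0 at v ∈ {-2, 0, 2}.
The Hessian is diagonal: diag(C_uu, C_vv). Second derivatives: C_uu(-4)=-12, C_uu(-2)=12; C_vv(-2)=-96, C_vv(0)=48, C_vv(2)=-96.
Local maxima occur where both diagonal entries negative: (-4, -2), (-4, 2). Count: 2.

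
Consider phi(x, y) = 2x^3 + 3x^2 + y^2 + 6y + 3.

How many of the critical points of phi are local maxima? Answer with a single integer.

0

phi separates as a function of x plus a function of y, so ∇phi=0 decouples.
∂phi/∂x = 6x(x + 1) = 0 at x ∈ {-1, 0}; ∂phi/∂y = 2(y + 3) = 0 at y ∈ {-3}.
The Hessian is diagonal: diag(phi_xx, phi_yy). Second derivatives: phi_xx(-1)=-6, phi_xx(0)=6; phi_yy(-3)=2.
Local maxima occur where both diagonal entries negative: none. Count: 0.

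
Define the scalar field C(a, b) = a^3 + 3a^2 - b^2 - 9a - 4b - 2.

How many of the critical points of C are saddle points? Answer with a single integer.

1

C separates as a function of a plus a function of b, so ∇C=0 decouples.
∂C/∂a = 3(a - 1)(a + 3) = 0 at a ∈ {-3, 1}; ∂C/∂b = -2(b + 2) = 0 at b ∈ {-2}.
The Hessian is diagonal: diag(C_aa, C_bb). Second derivatives: C_aa(-3)=-12, C_aa(1)=12; C_bb(-2)=-2.
Saddle points occur where the two diagonal entries have opposite signs: (1, -2). Count: 1.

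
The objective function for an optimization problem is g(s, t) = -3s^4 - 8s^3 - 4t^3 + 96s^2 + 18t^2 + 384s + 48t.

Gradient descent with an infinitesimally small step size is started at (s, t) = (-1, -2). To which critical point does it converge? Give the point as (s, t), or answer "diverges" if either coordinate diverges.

g is separable, so gradient descent decouples: s follows -∂g/∂s, t follows -∂g/∂t.
∂g/∂s = -12(s - 4)(s + 2)(s + 4); at s=-1 this is 180, so s decreases.
∂g/∂t = -12(t - 4)(t + 1); at t=-2 this is -72, so t increases.
s converges to its nearest critical value -2 (a local min of the s-part); t converges to -1. The iterate converges to (-2, -1).

(-2, -1)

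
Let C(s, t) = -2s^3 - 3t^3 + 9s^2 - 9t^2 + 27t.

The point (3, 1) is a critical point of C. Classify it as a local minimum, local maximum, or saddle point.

local maximum

The mixed partial ∂²C/∂s∂t is 0, so the Hessian at any point is diag(C_ss, C_tt) = diag(6(-2s + 3), -18(t + 1)).
At (3, 1): H = diag(-18, -36).
Both eigenvalues are negative, so H is negative definite: a local maximum.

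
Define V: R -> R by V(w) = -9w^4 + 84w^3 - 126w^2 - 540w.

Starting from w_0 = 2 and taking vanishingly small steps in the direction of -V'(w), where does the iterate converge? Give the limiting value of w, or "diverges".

3

V'(w) = -36(w - 5)(w - 3)(w + 1), so V'(2) = -324.
Gradient descent moves in the -V' direction, i.e. w is increasing.
The nearest critical point in that direction is w = 3, where V'' = 288 > 0 (a local minimum). The iterate converges there.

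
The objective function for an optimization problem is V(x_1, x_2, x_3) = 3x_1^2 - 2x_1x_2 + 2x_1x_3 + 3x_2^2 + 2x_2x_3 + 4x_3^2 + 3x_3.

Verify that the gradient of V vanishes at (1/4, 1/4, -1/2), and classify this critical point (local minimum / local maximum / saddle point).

∇V = (6x_1 - 2x_2 + 2x_3, -2x_1 + 6x_2 + 2x_3, 2x_1 + 2x_2 + 8x_3 + 3); substituting (1/4, 1/4, -1/2) gives ∇V = (0, 0, 0), so (1/4, 1/4, -1/2) is indeed a critical point.
The Hessian is constant: H = [[6, -2, 2], [-2, 6, 2], [2, 2, 8]].
Leading principal minors: Δ₁ = 6, Δ₂ = 32, Δ₃ = 192.
All leading minors are positive, so H is positive definite: a local minimum.

local minimum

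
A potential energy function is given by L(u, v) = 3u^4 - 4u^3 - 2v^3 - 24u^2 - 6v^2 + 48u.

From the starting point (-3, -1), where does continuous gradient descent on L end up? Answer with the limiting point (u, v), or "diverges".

L is separable, so gradient descent decouples: u follows -∂L/∂u, v follows -∂L/∂v.
∂L/∂u = 12(u - 2)(u - 1)(u + 2); at u=-3 this is -240, so u increases.
∂L/∂v = -6v(v + 2); at v=-1 this is 6, so v decreases.
u converges to its nearest critical value -2 (a local min of the u-part); v converges to -2. The iterate converges to (-2, -2).

(-2, -2)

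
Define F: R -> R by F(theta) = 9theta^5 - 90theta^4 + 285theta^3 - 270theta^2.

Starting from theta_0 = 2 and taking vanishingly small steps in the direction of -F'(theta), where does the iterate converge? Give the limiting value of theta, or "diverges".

F'(theta) = 45theta(theta - 4)(theta - 3)(theta - 1), so F'(2) = 180.
Gradient descent moves in the -F' direction, i.e. theta is decreasing.
The nearest critical point in that direction is theta = 1, where F'' = 270 > 0 (a local minimum). The iterate converges there.

1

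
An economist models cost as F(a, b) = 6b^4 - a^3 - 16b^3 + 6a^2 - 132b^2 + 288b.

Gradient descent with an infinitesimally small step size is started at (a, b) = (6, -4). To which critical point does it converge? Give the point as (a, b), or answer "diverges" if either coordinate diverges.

diverges

F is separable, so gradient descent decouples: a follows -∂F/∂a, b follows -∂F/∂b.
∂F/∂a = -3a(a - 4); at a=6 this is -36, so a increases.
∂F/∂b = 24(b - 4)(b - 1)(b + 3); at b=-4 this is -960, so b increases.
The a-coordinate has no critical point in that direction and runs off to infinity.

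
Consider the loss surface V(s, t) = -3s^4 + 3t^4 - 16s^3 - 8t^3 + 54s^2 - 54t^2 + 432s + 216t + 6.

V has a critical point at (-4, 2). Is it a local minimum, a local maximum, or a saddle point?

The mixed partial ∂²V/∂s∂t is 0, so the Hessian at any point is diag(V_ss, V_tt) = diag(12(-3s^2 - 8s + 9), 12(3t^2 - 4t - 9)).
At (-4, 2): H = diag(-84, -60).
Both eigenvalues are negative, so H is negative definite: a local maximum.

local maximum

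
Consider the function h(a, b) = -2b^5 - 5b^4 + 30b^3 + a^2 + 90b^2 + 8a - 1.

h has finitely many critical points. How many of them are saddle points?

h separates as a function of a plus a function of b, so ∇h=0 decouples.
∂h/∂a = 2(a + 4) = 0 at a ∈ {-4}; ∂h/∂b = -10b(b - 3)(b + 2)(b + 3) = 0 at b ∈ {-3, -2, 0, 3}.
The Hessian is diagonal: diag(h_aa, h_bb). Second derivatives: h_aa(-4)=2; h_bb(-3)=180, h_bb(-2)=-100, h_bb(0)=180, h_bb(3)=-900.
Saddle points occur where the two diagonal entries have opposite signs: (-4, -2), (-4, 3). Count: 2.

2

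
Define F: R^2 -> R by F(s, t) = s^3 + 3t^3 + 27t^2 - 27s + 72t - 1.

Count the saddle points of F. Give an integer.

2

F separates as a function of s plus a function of t, so ∇F=0 decouples.
∂F/∂s = 3(s - 3)(s + 3) = 0 at s ∈ {-3, 3}; ∂F/∂t = 9(t + 2)(t + 4) = 0 at t ∈ {-4, -2}.
The Hessian is diagonal: diag(F_ss, F_tt). Second derivatives: F_ss(-3)=-18, F_ss(3)=18; F_tt(-4)=-18, F_tt(-2)=18.
Saddle points occur where the two diagonal entries have opposite signs: (-3, -2), (3, -4). Count: 2.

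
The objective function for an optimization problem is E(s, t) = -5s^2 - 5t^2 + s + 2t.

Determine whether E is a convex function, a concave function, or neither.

E is quadratic, so its Hessian is the constant matrix H = [[-10, 0], [0, -10]].
det(H) = 100, tr(H) = -20.
det(H) > 0 and tr(H) < 0, so H is negative definite everywhere: concave.

concave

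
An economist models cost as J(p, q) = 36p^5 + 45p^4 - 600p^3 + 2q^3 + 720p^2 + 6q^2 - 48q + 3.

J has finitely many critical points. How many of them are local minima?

J separates as a function of p plus a function of q, so ∇J=0 decouples.
∂J/∂p = 180p(p - 2)(p - 1)(p + 4) = 0 at p ∈ {-4, 0, 1, 2}; ∂J/∂q = 6(q - 2)(q + 4) = 0 at q ∈ {-4, 2}.
The Hessian is diagonal: diag(J_pp, J_qq). Second derivatives: J_pp(-4)=-21600, J_pp(0)=1440, J_pp(1)=-900, J_pp(2)=2160; J_qq(-4)=-36, J_qq(2)=36.
Local minima occur where both diagonal entries positive: (0, 2), (2, 2). Count: 2.

2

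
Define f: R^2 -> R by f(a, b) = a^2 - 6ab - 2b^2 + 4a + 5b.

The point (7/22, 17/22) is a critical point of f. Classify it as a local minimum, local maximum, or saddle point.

The Hessian of f is constant: H = [[2, -6], [-6, -4]].
det(H) = 2·(-4) − (-6)² = -44.
Since det(H) < 0, H is indefinite and the critical point is a saddle point.

saddle point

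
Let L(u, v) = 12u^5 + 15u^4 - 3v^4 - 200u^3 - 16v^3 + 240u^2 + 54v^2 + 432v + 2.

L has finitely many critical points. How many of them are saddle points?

6

L separates as a function of u plus a function of v, so ∇L=0 decouples.
∂L/∂u = 60u(u - 2)(u - 1)(u + 4) = 0 at u ∈ {-4, 0, 1, 2}; ∂L/∂v = -12(v - 3)(v + 3)(v + 4) = 0 at v ∈ {-4, -3, 3}.
The Hessian is diagonal: diag(L_uu, L_vv). Second derivatives: L_uu(-4)=-7200, L_uu(0)=480, L_uu(1)=-300, L_uu(2)=720; L_vv(-4)=-84, L_vv(-3)=72, L_vv(3)=-504.
Saddle points occur where the two diagonal entries have opposite signs: (-4, -3), (0, -4), (0, 3), (1, -3), (2, -4), (2, 3). Count: 6.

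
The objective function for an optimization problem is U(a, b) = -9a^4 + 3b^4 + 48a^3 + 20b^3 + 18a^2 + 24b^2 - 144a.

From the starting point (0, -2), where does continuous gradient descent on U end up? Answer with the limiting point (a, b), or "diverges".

(1, -4)

U is separable, so gradient descent decouples: a follows -∂U/∂a, b follows -∂U/∂b.
∂U/∂a = -36(a - 4)(a - 1)(a + 1); at a=0 this is -144, so a increases.
∂U/∂b = 12b(b + 1)(b + 4); at b=-2 this is 48, so b decreases.
a converges to its nearest critical value 1 (a local min of the a-part); b converges to -4. The iterate converges to (1, -4).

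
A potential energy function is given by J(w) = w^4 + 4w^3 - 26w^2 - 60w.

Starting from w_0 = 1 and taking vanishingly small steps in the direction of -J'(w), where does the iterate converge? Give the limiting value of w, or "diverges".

J'(w) = 4(w - 3)(w + 1)(w + 5), so J'(1) = -96.
Gradient descent moves in the -J' direction, i.e. w is increasing.
The nearest critical point in that direction is w = 3, where J'' = 128 > 0 (a local minimum). The iterate converges there.

3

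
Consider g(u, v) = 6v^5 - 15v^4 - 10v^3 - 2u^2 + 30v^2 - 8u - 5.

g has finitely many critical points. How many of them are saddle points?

g separates as a function of u plus a function of v, so ∇g=0 decouples.
∂g/∂u = -4(u + 2) = 0 at u ∈ {-2}; ∂g/∂v = 30v(v - 2)(v - 1)(v + 1) = 0 at v ∈ {-1, 0, 1, 2}.
The Hessian is diagonal: diag(g_uu, g_vv). Second derivatives: g_uu(-2)=-4; g_vv(-1)=-180, g_vv(0)=60, g_vv(1)=-60, g_vv(2)=180.
Saddle points occur where the two diagonal entries have opposite signs: (-2, 0), (-2, 2). Count: 2.

2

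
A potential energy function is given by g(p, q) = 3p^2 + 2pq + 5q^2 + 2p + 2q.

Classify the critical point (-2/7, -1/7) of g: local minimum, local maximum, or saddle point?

The Hessian of g is constant: H = [[6, 2], [2, 10]].
det(H) = 6·10 − 2² = 56.
det(H) > 0 and tr(H) = 16 > 0, so H is positive definite and the point is a local minimum.

local minimum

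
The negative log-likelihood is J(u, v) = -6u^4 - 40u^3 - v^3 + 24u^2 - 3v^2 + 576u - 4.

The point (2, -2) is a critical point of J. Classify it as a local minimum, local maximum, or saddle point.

saddle point

The mixed partial ∂²J/∂u∂v is 0, so the Hessian at any point is diag(J_uu, J_vv) = diag(24(-3u^2 - 10u + 2), -6(v + 1)).
At (2, -2): H = diag(-720, 6).
The eigenvalues have opposite signs, so H is indefinite: a saddle point.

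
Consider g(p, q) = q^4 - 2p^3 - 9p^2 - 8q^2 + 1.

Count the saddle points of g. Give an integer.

g separates as a function of p plus a function of q, so ∇g=0 decouples.
∂g/∂p = -6p(p + 3) = 0 at p ∈ {-3, 0}; ∂g/∂q = 4q(q - 2)(q + 2) = 0 at q ∈ {-2, 0, 2}.
The Hessian is diagonal: diag(g_pp, g_qq). Second derivatives: g_pp(-3)=18, g_pp(0)=-18; g_qq(-2)=32, g_qq(0)=-16, g_qq(2)=32.
Saddle points occur where the two diagonal entries have opposite signs: (-3, 0), (0, -2), (0, 2). Count: 3.

3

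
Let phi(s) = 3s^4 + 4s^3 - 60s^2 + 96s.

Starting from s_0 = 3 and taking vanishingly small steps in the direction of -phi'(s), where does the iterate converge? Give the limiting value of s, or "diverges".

phi'(s) = 12(s - 2)(s - 1)(s + 4), so phi'(3) = 168.
Gradient descent moves in the -phi' direction, i.e. s is decreasing.
The nearest critical point in that direction is s = 2, where phi'' = 72 > 0 (a local minimum). The iterate converges there.

2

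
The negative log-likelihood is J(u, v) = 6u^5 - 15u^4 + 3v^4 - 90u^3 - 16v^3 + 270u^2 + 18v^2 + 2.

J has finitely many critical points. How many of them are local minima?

J separates as a function of u plus a function of v, so ∇J=0 decouples.
∂J/∂u = 30u(u - 3)(u - 2)(u + 3) = 0 at u ∈ {-3, 0, 2, 3}; ∂J/∂v = 12v(v - 3)(v - 1) = 0 at v ∈ {0, 1, 3}.
The Hessian is diagonal: diag(J_uu, J_vv). Second derivatives: J_uu(-3)=-2700, J_uu(0)=540, J_uu(2)=-300, J_uu(3)=540; J_vv(0)=36, J_vv(1)=-24, J_vv(3)=72.
Local minima occur where both diagonal entries positive: (0, 0), (0, 3), (3, 0), (3, 3). Count: 4.

4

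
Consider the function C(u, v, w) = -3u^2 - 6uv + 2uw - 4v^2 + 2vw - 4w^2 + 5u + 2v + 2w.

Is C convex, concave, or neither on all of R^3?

C is quadratic, so its Hessian is the constant matrix H = [[-6, -6, 2], [-6, -8, 2], [2, 2, -8]].
Leading principal minors: -6, 12, -88.
Signs alternate −, +, − ⇒ H ≺ 0 ⇒ concave.

concave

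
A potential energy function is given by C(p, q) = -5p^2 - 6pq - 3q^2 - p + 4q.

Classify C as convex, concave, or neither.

concave

C is quadratic, so its Hessian is the constant matrix H = [[-10, -6], [-6, -6]].
det(H) = 24, tr(H) = -16.
det(H) > 0 and tr(H) < 0, so H is negative definite everywhere: concave.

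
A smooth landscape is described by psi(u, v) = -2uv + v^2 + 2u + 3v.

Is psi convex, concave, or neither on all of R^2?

psi is quadratic, so its Hessian is the constant matrix H = [[0, -2], [-2, 2]].
det(H) = -4, tr(H) = 2.
det(H) < 0, so H is indefinite: neither convex nor concave.

neither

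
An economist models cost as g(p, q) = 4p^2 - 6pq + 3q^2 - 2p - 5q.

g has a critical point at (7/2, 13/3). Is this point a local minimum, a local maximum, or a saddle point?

The Hessian of g is constant: H = [[8, -6], [-6, 6]].
det(H) = 8·6 − (-6)² = 12.
det(H) > 0 and tr(H) = 14 > 0, so H is positive definite and the point is a local minimum.

local minimum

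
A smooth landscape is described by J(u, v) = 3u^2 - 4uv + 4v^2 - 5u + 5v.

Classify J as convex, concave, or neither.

J is quadratic, so its Hessian is the constant matrix H = [[6, -4], [-4, 8]].
det(H) = 32, tr(H) = 14.
det(H) > 0 and tr(H) > 0, so H is positive definite everywhere: convex.

convex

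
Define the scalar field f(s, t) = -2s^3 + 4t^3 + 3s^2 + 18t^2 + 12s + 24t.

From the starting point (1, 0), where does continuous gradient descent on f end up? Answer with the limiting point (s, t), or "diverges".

(-1, -1)

f is separable, so gradient descent decouples: s follows -∂f/∂s, t follows -∂f/∂t.
∂f/∂s = -6(s - 2)(s + 1); at s=1 this is 12, so s decreases.
∂f/∂t = 12(t + 1)(t + 2); at t=0 this is 24, so t decreases.
s converges to its nearest critical value -1 (a local min of the s-part); t converges to -1. The iterate converges to (-1, -1).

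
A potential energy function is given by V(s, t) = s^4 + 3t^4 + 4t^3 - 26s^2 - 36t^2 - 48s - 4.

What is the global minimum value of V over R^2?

V(s,t) separates as P(s) + Q(t) − 4, so its minimum is min P + min Q − 4.
P'(s) = 4(s - 4)(s + 1)(s + 3) vanishes at s ∈ {-3, -1, 4}; Q'(t) = 12t(t - 2)(t + 3) vanishes at t ∈ {-3, 0, 2}.
Local minima of P (where P''>0): P(-3)=-9, P(4)=-352. Local minima of Q: Q(-3)=-189, Q(2)=-64.
So the global minimum of V is P(4) + Q(-3) − 4 = -352 − 189 − 4 = -545, attained at (4, -3).

-545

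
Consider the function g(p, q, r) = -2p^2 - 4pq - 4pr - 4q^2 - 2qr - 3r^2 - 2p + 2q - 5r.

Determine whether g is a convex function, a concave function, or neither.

g is quadratic, so its Hessian is the constant matrix H = [[-4, -4, -4], [-4, -8, -2], [-4, -2, -6]].
Leading principal minors: -4, 16, -16.
Signs alternate −, +, − ⇒ H ≺ 0 ⇒ concave.

concave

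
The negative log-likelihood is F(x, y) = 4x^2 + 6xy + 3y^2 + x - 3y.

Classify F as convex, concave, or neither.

convex

F is quadratic, so its Hessian is the constant matrix H = [[8, 6], [6, 6]].
det(H) = 12, tr(H) = 14.
det(H) > 0 and tr(H) > 0, so H is positive definite everywhere: convex.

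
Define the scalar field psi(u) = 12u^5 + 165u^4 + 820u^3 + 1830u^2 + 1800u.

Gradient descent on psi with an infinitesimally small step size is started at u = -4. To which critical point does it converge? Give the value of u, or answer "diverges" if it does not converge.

psi'(u) = 60(u + 1)(u + 2)(u + 3)(u + 5), so psi'(-4) = -360.
Gradient descent moves in the -psi' direction, i.e. u is increasing.
The nearest critical point in that direction is u = -3, where psi'' = 240 > 0 (a local minimum). The iterate converges there.

-3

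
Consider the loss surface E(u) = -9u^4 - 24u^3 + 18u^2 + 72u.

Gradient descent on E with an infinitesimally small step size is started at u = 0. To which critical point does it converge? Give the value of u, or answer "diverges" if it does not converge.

E'(u) = -36(u - 1)(u + 1)(u + 2), so E'(0) = 72.
Gradient descent moves in the -E' direction, i.e. u is decreasing.
The nearest critical point in that direction is u = -1, where E'' = 72 > 0 (a local minimum). The iterate converges there.

-1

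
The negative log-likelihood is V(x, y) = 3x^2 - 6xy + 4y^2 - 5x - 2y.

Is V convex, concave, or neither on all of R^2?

V is quadratic, so its Hessian is the constant matrix H = [[6, -6], [-6, 8]].
det(H) = 12, tr(H) = 14.
det(H) > 0 and tr(H) > 0, so H is positive definite everywhere: convex.

convex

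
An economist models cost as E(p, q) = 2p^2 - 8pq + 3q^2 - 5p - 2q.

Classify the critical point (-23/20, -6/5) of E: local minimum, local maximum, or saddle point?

saddle point

The Hessian of E is constant: H = [[4, -8], [-8, 6]].
det(H) = 4·6 − (-8)² = -40.
Since det(H) < 0, H is indefinite and the critical point is a saddle point.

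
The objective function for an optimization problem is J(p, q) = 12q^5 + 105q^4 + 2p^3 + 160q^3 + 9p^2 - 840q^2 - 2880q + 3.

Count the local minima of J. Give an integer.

J separates as a function of p plus a function of q, so ∇J=0 decouples.
∂J/∂p = 6p(p + 3) = 0 at p ∈ {-3, 0}; ∂J/∂q = 60(q - 2)(q + 2)(q + 3)(q + 4) = 0 at q ∈ {-4, -3, -2, 2}.
The Hessian is diagonal: diag(J_pp, J_qq). Second derivatives: J_pp(-3)=-18, J_pp(0)=18; J_qq(-4)=-720, J_qq(-3)=300, J_qq(-2)=-480, J_qq(2)=7200.
Local minima occur where both diagonal entries positive: (0, -3), (0, 2). Count: 2.

2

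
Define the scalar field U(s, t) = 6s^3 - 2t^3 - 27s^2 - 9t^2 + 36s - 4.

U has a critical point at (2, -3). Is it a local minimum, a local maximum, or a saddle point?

local minimum

The mixed partial ∂²U/∂s∂t is 0, so the Hessian at any point is diag(U_ss, U_tt) = diag(18(2s - 3), -6(2t + 3)).
At (2, -3): H = diag(18, 18).
Both eigenvalues are positive, so H is positive definite: a local minimum.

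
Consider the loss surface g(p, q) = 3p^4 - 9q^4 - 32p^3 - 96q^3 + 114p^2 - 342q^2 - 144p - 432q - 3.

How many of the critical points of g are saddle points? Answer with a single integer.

g separates as a function of p plus a function of q, so ∇g=0 decouples.
∂g/∂p = 12(p - 4)(p - 3)(p - 1) = 0 at p ∈ {1, 3, 4}; ∂g/∂q = -36(q + 1)(q + 3)(q + 4) = 0 at q ∈ {-4, -3, -1}.
The Hessian is diagonal: diag(g_pp, g_qq). Second derivatives: g_pp(1)=72, g_pp(3)=-24, g_pp(4)=36; g_qq(-4)=-108, g_qq(-3)=72, g_qq(-1)=-216.
Saddle points occur where the two diagonal entries have opposite signs: (1, -4), (1, -1), (3, -3), (4, -4), (4, -1). Count: 5.

5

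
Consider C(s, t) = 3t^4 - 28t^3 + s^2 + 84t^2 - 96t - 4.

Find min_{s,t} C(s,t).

-68

C(s,t) separates as P(s) + Q(t) − 4, so its minimum is min P + min Q − 4.
P'(s) = 2s vanishes at s ∈ {0}; Q'(t) = 12(t - 4)(t - 2)(t - 1) vanishes at t ∈ {1, 2, 4}.
Local minima of P (where P''>0): P(0)=0. Local minima of Q: Q(1)=-37, Q(4)=-64.
So the global minimum of C is P(0) + Q(4) − 4 = 0 − 64 − 4 = -68, attained at (0, 4).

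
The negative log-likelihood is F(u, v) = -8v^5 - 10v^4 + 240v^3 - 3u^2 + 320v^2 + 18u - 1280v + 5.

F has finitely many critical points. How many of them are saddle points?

F separates as a function of u plus a function of v, so ∇F=0 decouples.
∂F/∂u = -6(u - 3) = 0 at u ∈ {3}; ∂F/∂v = -40(v - 4)(v - 1)(v + 2)(v + 4) = 0 at v ∈ {-4, -2, 1, 4}.
The Hessian is diagonal: diag(F_uu, F_vv). Second derivatives: F_uu(3)=-6; F_vv(-4)=3200, F_vv(-2)=-1440, F_vv(1)=1800, F_vv(4)=-5760.
Saddle points occur where the two diagonal entries have opposite signs: (3, -4), (3, 1). Count: 2.

2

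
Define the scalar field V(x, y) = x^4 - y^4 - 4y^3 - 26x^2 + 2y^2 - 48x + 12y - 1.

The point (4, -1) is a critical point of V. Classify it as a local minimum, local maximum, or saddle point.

The mixed partial ∂²V/∂x∂y is 0, so the Hessian at any point is diag(V_xx, V_yy) = diag(4(3x^2 - 13), 4(-3y^2 - 6y + 1)).
At (4, -1): H = diag(140, 16).
Both eigenvalues are positive, so H is positive definite: a local minimum.

local minimum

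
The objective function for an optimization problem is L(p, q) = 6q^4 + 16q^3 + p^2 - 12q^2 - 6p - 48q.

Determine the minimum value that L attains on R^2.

-47

L(p,q) separates as A(p) + B(q), so its minimum is min A + min B.
A'(p) = 2p - 6 vanishes at p ∈ {3}; B'(q) = 24(q - 1)(q + 1)(q + 2) vanishes at q ∈ {-2, -1, 1}.
Local minima of A (where A''>0): A(3)=-9. Local minima of B: B(-2)=16, B(1)=-38.
So the global minimum of L is A(3) + B(1) = -9 − 38 = -47, attained at (3, 1).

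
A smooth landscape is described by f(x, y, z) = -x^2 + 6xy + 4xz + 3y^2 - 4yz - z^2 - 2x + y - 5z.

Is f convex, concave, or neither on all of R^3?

neither

f is quadratic, so its Hessian is the constant matrix H = [[-2, 6, 4], [6, 6, -4], [4, -4, -2]].
Leading principal minors: -2, -48, -160.
Neither pattern holds ⇒ H is indefinite ⇒ neither convex nor concave.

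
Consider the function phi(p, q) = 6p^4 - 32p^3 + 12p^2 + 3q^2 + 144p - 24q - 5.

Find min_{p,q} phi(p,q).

phi(p,q) separates as A(p) + B(q) − 5, so its minimum is min A + min B − 5.
A'(p) = 24(p - 3)(p - 2)(p + 1) vanishes at p ∈ {-1, 2, 3}; B'(q) = 6q - 24 vanishes at q ∈ {4}.
Local minima of A (where A''>0): A(-1)=-94, A(3)=162. Local minima of B: B(4)=-48.
So the global minimum of phi is A(-1) + B(4) − 5 = -94 − 48 − 5 = -147, attained at (-1, 4).

-147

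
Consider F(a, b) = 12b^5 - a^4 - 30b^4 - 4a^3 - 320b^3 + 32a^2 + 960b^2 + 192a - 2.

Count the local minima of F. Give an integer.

F separates as a function of a plus a function of b, so ∇F=0 decouples.
∂F/∂a = -4(a - 4)(a + 3)(a + 4) = 0 at a ∈ {-4, -3, 4}; ∂F/∂b = 60b(b - 4)(b - 2)(b + 4) = 0 at b ∈ {-4, 0, 2, 4}.
The Hessian is diagonal: diag(F_aa, F_bb). Second derivatives: F_aa(-4)=-32, F_aa(-3)=28, F_aa(4)=-224; F_bb(-4)=-11520, F_bb(0)=1920, F_bb(2)=-1440, F_bb(4)=3840.
Local minima occur where both diagonal entries positive: (-3, 0), (-3, 4). Count: 2.

2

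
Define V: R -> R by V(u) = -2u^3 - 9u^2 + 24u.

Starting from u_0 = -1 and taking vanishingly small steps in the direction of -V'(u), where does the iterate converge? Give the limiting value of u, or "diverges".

-4

V'(u) = -6(u - 1)(u + 4), so V'(-1) = 36.
Gradient descent moves in the -V' direction, i.e. u is decreasing.
The nearest critical point in that direction is u = -4, where V'' = 30 > 0 (a local minimum). The iterate converges there.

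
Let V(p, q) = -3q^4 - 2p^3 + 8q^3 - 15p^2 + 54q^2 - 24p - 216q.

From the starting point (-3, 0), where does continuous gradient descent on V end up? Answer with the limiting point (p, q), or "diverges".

V is separable, so gradient descent decouples: p follows -∂V/∂p, q follows -∂V/∂q.
∂V/∂p = -6(p + 1)(p + 4); at p=-3 this is 12, so p decreases.
∂V/∂q = -12(q - 3)(q - 2)(q + 3); at q=0 this is -216, so q increases.
p converges to its nearest critical value -4 (a local min of the p-part); q converges to 2. The iterate converges to (-4, 2).

(-4, 2)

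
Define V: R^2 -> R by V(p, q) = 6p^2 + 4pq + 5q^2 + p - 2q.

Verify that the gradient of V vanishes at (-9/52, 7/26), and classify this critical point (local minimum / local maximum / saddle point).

local minimum

∇V = (12p + 4q + 1, 4p + 10q - 2); substituting (-9/52, 7/26) gives ∇V = (0, 0), so (-9/52, 7/26) is indeed a critical point.
The Hessian of V is constant: H = [[12, 4], [4, 10]].
det(H) = 12·10 − 4² = 104.
det(H) > 0 and tr(H) = 22 > 0, so H is positive definite and the point is a local minimum.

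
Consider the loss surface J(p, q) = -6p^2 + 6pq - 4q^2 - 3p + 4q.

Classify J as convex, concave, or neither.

J is quadratic, so its Hessian is the constant matrix H = [[-12, 6], [6, -8]].
det(H) = 60, tr(H) = -20.
det(H) > 0 and tr(H) < 0, so H is negative definite everywhere: concave.

concave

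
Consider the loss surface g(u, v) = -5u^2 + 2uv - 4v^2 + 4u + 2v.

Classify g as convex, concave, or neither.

g is quadratic, so its Hessian is the constant matrix H = [[-10, 2], [2, -8]].
det(H) = 76, tr(H) = -18.
det(H) > 0 and tr(H) < 0, so H is negative definite everywhere: concave.

concave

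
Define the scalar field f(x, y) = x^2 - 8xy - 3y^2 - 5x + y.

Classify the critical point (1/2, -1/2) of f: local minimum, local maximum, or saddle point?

saddle point

The Hessian of f is constant: H = [[2, -8], [-8, -6]].
det(H) = 2·(-6) − (-8)² = -76.
Since det(H) < 0, H is indefinite and the critical point is a saddle point.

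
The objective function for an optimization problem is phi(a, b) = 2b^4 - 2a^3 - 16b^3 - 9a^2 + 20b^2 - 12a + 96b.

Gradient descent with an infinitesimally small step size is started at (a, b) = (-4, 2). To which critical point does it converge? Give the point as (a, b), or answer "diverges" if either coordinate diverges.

phi is separable, so gradient descent decouples: a follows -∂phi/∂a, b follows -∂phi/∂b.
∂phi/∂a = -6(a + 1)(a + 2); at a=-4 this is -36, so a increases.
∂phi/∂b = 8(b - 4)(b - 3)(b + 1); at b=2 this is 48, so b decreases.
a converges to its nearest critical value -2 (a local min of the a-part); b converges to -1. The iterate converges to (-2, -1).

(-2, -1)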